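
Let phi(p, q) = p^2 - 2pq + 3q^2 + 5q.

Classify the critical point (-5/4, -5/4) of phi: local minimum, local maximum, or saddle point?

local minimum

The Hessian of phi is constant: H = [[2, -2], [-2, 6]].
det(H) = 2·6 − (-2)² = 8.
det(H) > 0 and tr(H) = 8 > 0, so H is positive definite and the point is a local minimum.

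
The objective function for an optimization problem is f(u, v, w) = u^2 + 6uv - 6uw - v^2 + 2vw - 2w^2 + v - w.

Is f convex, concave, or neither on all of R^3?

neither

f is quadratic, so its Hessian is the constant matrix H = [[2, 6, -6], [6, -2, 2], [-6, 2, -4]].
Leading principal minors: 2, -40, 80.
Neither pattern holds ⇒ H is indefinite ⇒ neither convex nor concave.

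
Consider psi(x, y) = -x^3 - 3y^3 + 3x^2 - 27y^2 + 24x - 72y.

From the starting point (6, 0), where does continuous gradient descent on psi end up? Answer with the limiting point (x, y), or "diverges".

psi is separable, so gradient descent decouples: x follows -∂psi/∂x, y follows -∂psi/∂y.
∂psi/∂x = -3(x - 4)(x + 2); at x=6 this is -48, so x increases.
∂psi/∂y = -9(y + 2)(y + 4); at y=0 this is -72, so y increases.
The x-coordinate has no critical point in that direction and runs off to infinity.

diverges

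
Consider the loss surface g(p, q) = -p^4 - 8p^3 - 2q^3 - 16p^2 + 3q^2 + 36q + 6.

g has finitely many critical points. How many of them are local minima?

g separates as a function of p plus a function of q, so ∇g=0 decouples.
∂g/∂p = -4p(p + 2)(p + 4) = 0 at p ∈ {-4, -2, 0}; ∂g/∂q = -6(q - 3)(q + 2) = 0 at q ∈ {-2, 3}.
The Hessian is diagonal: diag(g_pp, g_qq). Second derivatives: g_pp(-4)=-32, g_pp(-2)=16, g_pp(0)=-32; g_qq(-2)=30, g_qq(3)=-30.
Local minima occur where both diagonal entries positive: (-2, -2). Count: 1.

1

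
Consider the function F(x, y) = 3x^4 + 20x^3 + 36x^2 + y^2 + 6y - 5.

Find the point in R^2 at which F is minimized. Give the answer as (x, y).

F(x,y) separates as P(x) + Q(y) − 5, so its minimum is min P + min Q − 5.
P'(x) = 12x(x + 2)(x + 3) vanishes at x ∈ {-3, -2, 0}; Q'(y) = 2y + 6 vanishes at y ∈ {-3}.
Local minima of P (where P''>0): P(-3)=27, P(0)=0. Local minima of Q: Q(-3)=-9.
So the global minimum of F is P(0) + Q(-3) − 5 = 0 − 9 − 5 = -14, attained at (0, -3).

(0, -3)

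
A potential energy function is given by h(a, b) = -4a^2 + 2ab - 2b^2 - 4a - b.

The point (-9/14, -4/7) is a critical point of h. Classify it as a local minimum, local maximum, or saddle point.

local maximum

The Hessian of h is constant: H = [[-8, 2], [2, -4]].
det(H) = (-8)·(-4) − 2² = 28.
det(H) > 0 and tr(H) = -12 < 0, so H is negative definite and the point is a local maximum.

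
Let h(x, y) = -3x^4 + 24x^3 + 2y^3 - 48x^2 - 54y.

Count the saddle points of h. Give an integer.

h separates as a function of x plus a function of y, so ∇h=0 decouples.
∂h/∂x = -12x(x - 4)(x - 2) = 0 at x ∈ {0, 2, 4}; ∂h/∂y = 6(y - 3)(y + 3) = 0 at y ∈ {-3, 3}.
The Hessian is diagonal: diag(h_xx, h_yy). Second derivatives: h_xx(0)=-96, h_xx(2)=48, h_xx(4)=-96; h_yy(-3)=-36, h_yy(3)=36.
Saddle points occur where the two diagonal entries have opposite signs: (0, 3), (2, -3), (4, 3). Count: 3.

3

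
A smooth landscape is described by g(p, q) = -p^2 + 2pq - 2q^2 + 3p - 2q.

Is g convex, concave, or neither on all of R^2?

g is quadratic, so its Hessian is the constant matrix H = [[-2, 2], [2, -4]].
det(H) = 4, tr(H) = -6.
det(H) > 0 and tr(H) < 0, so H is negative definite everywhere: concave.

concave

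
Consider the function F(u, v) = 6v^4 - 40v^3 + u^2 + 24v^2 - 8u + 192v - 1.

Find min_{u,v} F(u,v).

F(u,v) separates as P(u) + Q(v) − 1, so its minimum is min P + min Q − 1.
P'(u) = 2u - 8 vanishes at u ∈ {4}; Q'(v) = 24(v - 4)(v - 2)(v + 1) vanishes at v ∈ {-1, 2, 4}.
Local minima of P (where P''>0): P(4)=-16. Local minima of Q: Q(-1)=-122, Q(4)=128.
So the global minimum of F is P(4) + Q(-1) − 1 = -16 − 122 − 1 = -139, attained at (4, -1).

-139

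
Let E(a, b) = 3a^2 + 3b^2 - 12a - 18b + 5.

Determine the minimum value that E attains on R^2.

E(a,b) separates as P(a) + Q(b) + 5, so its minimum is min P + min Q + 5.
P'(a) = 6a - 12 vanishes at a ∈ {2}; Q'(b) = 6b - 18 vanishes at b ∈ {3}.
Local minima of P (where P''>0): P(2)=-12. Local minima of Q: Q(3)=-27.
So the global minimum of E is P(2) + Q(3) + 5 = -12 − 27 + 5 = -34, attained at (2, 3).

-34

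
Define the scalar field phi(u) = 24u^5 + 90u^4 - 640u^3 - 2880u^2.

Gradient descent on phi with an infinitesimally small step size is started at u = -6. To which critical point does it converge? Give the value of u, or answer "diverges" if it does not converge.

phi'(u) = 120u(u - 4)(u + 3)(u + 4), so phi'(-6) = 43200.
Gradient descent moves in the -phi' direction, i.e. u is decreasing.
There is no critical point below u=-6, and phi' keeps the same sign, so the iterate runs off to −∞.

diverges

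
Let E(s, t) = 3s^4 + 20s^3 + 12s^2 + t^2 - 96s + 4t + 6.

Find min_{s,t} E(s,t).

-59

E(s,t) separates as P(s) + Q(t) + 6, so its minimum is min P + min Q + 6.
P'(s) = 12(s - 1)(s + 2)(s + 4) vanishes at s ∈ {-4, -2, 1}; Q'(t) = 2(t + 2) vanishes at t ∈ {-2}.
Local minima of P (where P''>0): P(-4)=64, P(1)=-61. Local minima of Q: Q(-2)=-4.
So the global minimum of E is P(1) + Q(-2) + 6 = -61 − 4 + 6 = -59, attained at (1, -2).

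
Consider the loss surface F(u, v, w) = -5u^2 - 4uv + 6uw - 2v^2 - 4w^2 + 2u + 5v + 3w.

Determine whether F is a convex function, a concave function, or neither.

F is quadratic, so its Hessian is the constant matrix H = [[-10, -4, 6], [-4, -4, 0], [6, 0, -8]].
Leading principal minors: -10, 24, -48.
Signs alternate −, +, − ⇒ H ≺ 0 ⇒ concave.

concave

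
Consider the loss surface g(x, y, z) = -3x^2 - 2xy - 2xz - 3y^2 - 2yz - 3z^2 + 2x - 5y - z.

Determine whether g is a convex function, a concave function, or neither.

concave

g is quadratic, so its Hessian is the constant matrix H = [[-6, -2, -2], [-2, -6, -2], [-2, -2, -6]].
Leading principal minors: -6, 32, -160.
Signs alternate −, +, − ⇒ H ≺ 0 ⇒ concave.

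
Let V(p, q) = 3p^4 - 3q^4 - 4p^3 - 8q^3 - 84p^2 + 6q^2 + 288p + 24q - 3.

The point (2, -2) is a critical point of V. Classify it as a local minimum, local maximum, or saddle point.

local maximum

The mixed partial ∂²V/∂p∂q is 0, so the Hessian at any point is diag(V_pp, V_qq) = diag(12(3p^2 - 2p - 14), 12(-3q^2 - 4q + 1)).
At (2, -2): H = diag(-72, -36).
Both eigenvalues are negative, so H is negative definite: a local maximum.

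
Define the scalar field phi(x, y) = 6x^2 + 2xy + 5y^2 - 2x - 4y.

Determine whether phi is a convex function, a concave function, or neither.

phi is quadratic, so its Hessian is the constant matrix H = [[12, 2], [2, 10]].
det(H) = 116, tr(H) = 22.
det(H) > 0 and tr(H) > 0, so H is positive definite everywhere: convex.

convex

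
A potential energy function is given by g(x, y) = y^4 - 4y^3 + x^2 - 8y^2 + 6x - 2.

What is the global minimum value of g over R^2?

g(x,y) separates as P(x) + Q(y) − 2, so its minimum is min P + min Q − 2.
P'(x) = 2x + 6 vanishes at x ∈ {-3}; Q'(y) = 4y(y - 4)(y + 1) vanishes at y ∈ {-1, 0, 4}.
Local minima of P (where P''>0): P(-3)=-9. Local minima of Q: Q(-1)=-3, Q(4)=-128.
So the global minimum of g is P(-3) + Q(4) − 2 = -9 − 128 − 2 = -139, attained at (-3, 4).

-139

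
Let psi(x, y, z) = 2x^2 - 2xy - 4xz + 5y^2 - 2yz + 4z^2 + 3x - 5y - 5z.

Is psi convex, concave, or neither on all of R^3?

convex

psi is quadratic, so its Hessian is the constant matrix H = [[4, -2, -4], [-2, 10, -2], [-4, -2, 8]].
Leading principal minors: 4, 36, 80.
All positive ⇒ H ≻ 0 ⇒ convex.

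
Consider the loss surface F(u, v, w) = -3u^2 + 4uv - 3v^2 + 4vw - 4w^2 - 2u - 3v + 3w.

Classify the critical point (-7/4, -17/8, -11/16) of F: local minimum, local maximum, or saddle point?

local maximum

The Hessian is constant: H = [[-6, 4, 0], [4, -6, 4], [0, 4, -8]].
Leading principal minors: Δ₁ = -6, Δ₂ = 20, Δ₃ = -64.
The minors alternate sign starting negative (−, +, −), so H is negative definite: a local maximum.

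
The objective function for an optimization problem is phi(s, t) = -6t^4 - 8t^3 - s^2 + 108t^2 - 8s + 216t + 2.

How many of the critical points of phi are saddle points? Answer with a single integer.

phi separates as a function of s plus a function of t, so ∇phi=0 decouples.
∂phi/∂s = -2(s + 4) = 0 at s ∈ {-4}; ∂phi/∂t = -24(t - 3)(t + 1)(t + 3) = 0 at t ∈ {-3, -1, 3}.
The Hessian is diagonal: diag(phi_ss, phi_tt). Second derivatives: phi_ss(-4)=-2; phi_tt(-3)=-288, phi_tt(-1)=192, phi_tt(3)=-576.
Saddle points occur where the two diagonal entries have opposite signs: (-4, -1). Count: 1.

1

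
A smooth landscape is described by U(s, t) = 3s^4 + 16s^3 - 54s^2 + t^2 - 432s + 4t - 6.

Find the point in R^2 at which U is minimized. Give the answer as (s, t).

(3, -2)

U(s,t) separates as P(s) + Q(t) − 6, so its minimum is min P + min Q − 6.
P'(s) = 12(s - 3)(s + 3)(s + 4) vanishes at s ∈ {-4, -3, 3}; Q'(t) = 2(t + 2) vanishes at t ∈ {-2}.
Local minima of P (where P''>0): P(-4)=608, P(3)=-1107. Local minima of Q: Q(-2)=-4.
So the global minimum of U is P(3) + Q(-2) − 6 = -1107 − 4 − 6 = -1117, attained at (3, -2).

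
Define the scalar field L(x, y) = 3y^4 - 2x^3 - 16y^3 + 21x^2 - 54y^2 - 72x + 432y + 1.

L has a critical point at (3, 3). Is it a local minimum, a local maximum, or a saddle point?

The mixed partial ∂²L/∂x∂y is 0, so the Hessian at any point is diag(L_xx, L_yy) = diag(6(-2x + 7), 12(3y^2 - 8y - 9)).
At (3, 3): H = diag(6, -72).
The eigenvalues have opposite signs, so H is indefinite: a saddle point.

saddle point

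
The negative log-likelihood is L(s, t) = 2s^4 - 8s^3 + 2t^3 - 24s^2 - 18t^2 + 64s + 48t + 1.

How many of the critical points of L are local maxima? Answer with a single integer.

L separates as a function of s plus a function of t, so ∇L=0 decouples.
∂L/∂s = 8(s - 4)(s - 1)(s + 2) = 0 at s ∈ {-2, 1, 4}; ∂L/∂t = 6(t - 4)(t - 2) = 0 at t ∈ {2, 4}.
The Hessian is diagonal: diag(L_ss, L_tt). Second derivatives: L_ss(-2)=144, L_ss(1)=-72, L_ss(4)=144; L_tt(2)=-12, L_tt(4)=12.
Local maxima occur where both diagonal entries negative: (1, 2). Count: 1.

1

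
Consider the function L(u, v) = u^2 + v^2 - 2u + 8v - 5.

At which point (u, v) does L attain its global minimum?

(1, -4)

L(u,v) separates as P(u) + Q(v) − 5, so its minimum is min P + min Q − 5.
P'(u) = 2u - 2 vanishes at u ∈ {1}; Q'(v) = 2v + 8 vanishes at v ∈ {-4}.
Local minima of P (where P''>0): P(1)=-1. Local minima of Q: Q(-4)=-16.
So the global minimum of L is P(1) + Q(-4) − 5 = -1 − 16 − 5 = -22, attained at (1, -4).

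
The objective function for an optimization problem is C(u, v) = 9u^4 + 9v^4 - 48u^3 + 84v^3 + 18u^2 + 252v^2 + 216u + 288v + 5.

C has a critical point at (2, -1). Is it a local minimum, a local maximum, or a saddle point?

The mixed partial ∂²C/∂u∂v is 0, so the Hessian at any point is diag(C_uu, C_vv) = diag(36(3u^2 - 8u + 1), 36(3v^2 + 14v + 14)).
At (2, -1): H = diag(-108, 108).
The eigenvalues have opposite signs, so H is indefinite: a saddle point.

saddle point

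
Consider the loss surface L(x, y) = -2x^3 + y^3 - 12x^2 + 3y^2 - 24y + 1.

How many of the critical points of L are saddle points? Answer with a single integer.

L separates as a function of x plus a function of y, so ∇L=0 decouples.
∂L/∂x = -6x(x + 4) = 0 at x ∈ {-4, 0}; ∂L/∂y = 3(y - 2)(y + 4) = 0 at y ∈ {-4, 2}.
The Hessian is diagonal: diag(L_xx, L_yy). Second derivatives: L_xx(-4)=24, L_xx(0)=-24; L_yy(-4)=-18, L_yy(2)=18.
Saddle points occur where the two diagonal entries have opposite signs: (-4, -4), (0, 2). Count: 2.

2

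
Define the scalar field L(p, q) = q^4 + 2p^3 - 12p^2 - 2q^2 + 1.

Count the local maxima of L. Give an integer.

L separates as a function of p plus a function of q, so ∇L=0 decouples.
∂L/∂p = 6p(p - 4) = 0 at p ∈ {0, 4}; ∂L/∂q = 4q(q - 1)(q + 1) = 0 at q ∈ {-1, 0, 1}.
The Hessian is diagonal: diag(L_pp, L_qq). Second derivatives: L_pp(0)=-24, L_pp(4)=24; L_qq(-1)=8, L_qq(0)=-4, L_qq(1)=8.
Local maxima occur where both diagonal entries negative: (0, 0). Count: 1.

1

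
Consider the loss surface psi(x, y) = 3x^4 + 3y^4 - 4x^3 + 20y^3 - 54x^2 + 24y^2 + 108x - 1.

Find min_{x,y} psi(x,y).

-588

psi(x,y) separates as P(x) + Q(y) − 1, so its minimum is min P + min Q − 1.
P'(x) = 12(x - 3)(x - 1)(x + 3) vanishes at x ∈ {-3, 1, 3}; Q'(y) = 12y(y + 1)(y + 4) vanishes at y ∈ {-4, -1, 0}.
Local minima of P (where P''>0): P(-3)=-459, P(3)=-27. Local minima of Q: Q(-4)=-128, Q(0)=0.
So the global minimum of psi is P(-3) + Q(-4) − 1 = -459 − 128 − 1 = -588, attained at (-3, -4).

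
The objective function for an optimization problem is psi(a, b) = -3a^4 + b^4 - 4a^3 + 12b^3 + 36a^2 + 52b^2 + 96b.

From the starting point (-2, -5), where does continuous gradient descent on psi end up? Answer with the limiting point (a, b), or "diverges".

(0, -4)

psi is separable, so gradient descent decouples: a follows -∂psi/∂a, b follows -∂psi/∂b.
∂psi/∂a = -12a(a - 2)(a + 3); at a=-2 this is -96, so a increases.
∂psi/∂b = 4(b + 2)(b + 3)(b + 4); at b=-5 this is -24, so b increases.
a converges to its nearest critical value 0 (a local min of the a-part); b converges to -4. The iterate converges to (0, -4).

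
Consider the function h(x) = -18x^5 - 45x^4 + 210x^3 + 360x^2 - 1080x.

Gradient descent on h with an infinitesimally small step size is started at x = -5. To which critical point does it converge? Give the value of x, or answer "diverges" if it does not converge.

h'(x) = -90(x - 2)(x - 1)(x + 2)(x + 3), so h'(-5) = -22680.
Gradient descent moves in the -h' direction, i.e. x is increasing.
The nearest critical point in that direction is x = -3, where h'' = 1800 > 0 (a local minimum). The iterate converges there.

-3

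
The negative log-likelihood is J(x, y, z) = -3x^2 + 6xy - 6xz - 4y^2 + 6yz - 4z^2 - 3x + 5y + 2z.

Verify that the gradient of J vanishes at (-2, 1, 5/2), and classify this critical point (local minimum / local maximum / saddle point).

local maximum

∇J = (-6x + 6y - 6z - 3, 6x - 8y + 6z + 5, -6x + 6y - 8z + 2); substituting (-2, 1, 5/2) gives ∇J = (0, 0, 0), so (-2, 1, 5/2) is indeed a critical point.
The Hessian is constant: H = [[-6, 6, -6], [6, -8, 6], [-6, 6, -8]].
Leading principal minors: Δ₁ = -6, Δ₂ = 12, Δ₃ = -24.
The minors alternate sign starting negative (−, +, −), so H is negative definite: a local maximum.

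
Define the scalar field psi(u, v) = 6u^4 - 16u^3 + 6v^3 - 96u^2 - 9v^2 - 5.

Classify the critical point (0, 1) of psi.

saddle point

The mixed partial ∂²psi/∂u∂v is 0, so the Hessian at any point is diag(psi_uu, psi_vv) = diag(24(3u^2 - 4u - 8), 18(2v - 1)).
At (0, 1): H = diag(-192, 18).
The eigenvalues have opposite signs, so H is indefinite: a saddle point.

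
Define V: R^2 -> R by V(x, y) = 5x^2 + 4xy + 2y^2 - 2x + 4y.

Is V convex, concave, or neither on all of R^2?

convex

V is quadratic, so its Hessian is the constant matrix H = [[10, 4], [4, 4]].
det(H) = 24, tr(H) = 14.
det(H) > 0 and tr(H) > 0, so H is positive definite everywhere: convex.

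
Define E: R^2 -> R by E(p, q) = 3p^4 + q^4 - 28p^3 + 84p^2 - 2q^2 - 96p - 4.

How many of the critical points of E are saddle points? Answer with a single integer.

4

E separates as a function of p plus a function of q, so ∇E=0 decouples.
∂E/∂p = 12(p - 4)(p - 2)(p - 1) = 0 at p ∈ {1, 2, 4}; ∂E/∂q = 4q(q - 1)(q + 1) = 0 at q ∈ {-1, 0, 1}.
The Hessian is diagonal: diag(E_pp, E_qq). Second derivatives: E_pp(1)=36, E_pp(2)=-24, E_pp(4)=72; E_qq(-1)=8, E_qq(0)=-4, E_qq(1)=8.
Saddle points occur where the two diagonal entries have opposite signs: (1, 0), (2, -1), (2, 1), (4, 0). Count: 4.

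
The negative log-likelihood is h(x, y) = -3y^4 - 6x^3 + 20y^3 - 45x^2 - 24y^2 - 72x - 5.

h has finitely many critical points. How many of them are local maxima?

2

h separates as a function of x plus a function of y, so ∇h=0 decouples.
∂h/∂x = -18(x + 1)(x + 4) = 0 at x ∈ {-4, -1}; ∂h/∂y = -12y(y - 4)(y - 1) = 0 at y ∈ {0, 1, 4}.
The Hessian is diagonal: diag(h_xx, h_yy). Second derivatives: h_xx(-4)=54, h_xx(-1)=-54; h_yy(0)=-48, h_yy(1)=36, h_yy(4)=-144.
Local maxima occur where both diagonal entries negative: (-1, 0), (-1, 4). Count: 2.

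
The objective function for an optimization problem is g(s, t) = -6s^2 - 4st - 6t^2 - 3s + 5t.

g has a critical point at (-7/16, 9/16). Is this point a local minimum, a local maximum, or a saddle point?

The Hessian of g is constant: H = [[-12, -4], [-4, -12]].
det(H) = (-12)·(-12) − (-4)² = 128.
det(H) > 0 and tr(H) = -24 < 0, so H is negative definite and the point is a local maximum.

local maximum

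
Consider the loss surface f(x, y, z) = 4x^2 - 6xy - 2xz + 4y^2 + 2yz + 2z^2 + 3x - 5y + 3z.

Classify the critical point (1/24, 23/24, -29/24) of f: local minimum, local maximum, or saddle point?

The Hessian is constant: H = [[8, -6, -2], [-6, 8, 2], [-2, 2, 4]].
Leading principal minors: Δ₁ = 8, Δ₂ = 28, Δ₃ = 96.
All leading minors are positive, so H is positive definite: a local minimum.

local minimum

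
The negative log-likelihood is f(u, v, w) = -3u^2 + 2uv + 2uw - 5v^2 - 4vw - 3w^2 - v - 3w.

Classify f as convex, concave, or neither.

f is quadratic, so its Hessian is the constant matrix H = [[-6, 2, 2], [2, -10, -4], [2, -4, -6]].
Leading principal minors: -6, 56, -232.
Signs alternate −, +, − ⇒ H ≺ 0 ⇒ concave.

concave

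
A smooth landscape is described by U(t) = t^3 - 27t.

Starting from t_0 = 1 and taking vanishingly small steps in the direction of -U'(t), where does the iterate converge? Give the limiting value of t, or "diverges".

U'(t) = 3(t - 3)(t + 3), so U'(1) = -24.
Gradient descent moves in the -U' direction, i.e. t is increasing.
The nearest critical point in that direction is t = 3, where U'' = 18 > 0 (a local minimum). The iterate converges there.

3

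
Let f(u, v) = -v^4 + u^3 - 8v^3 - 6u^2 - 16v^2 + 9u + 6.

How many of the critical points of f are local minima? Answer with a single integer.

f separates as a function of u plus a function of v, so ∇f=0 decouples.
∂f/∂u = 3(u - 3)(u - 1) = 0 at u ∈ {1, 3}; ∂f/∂v = -4v(v + 2)(v + 4) = 0 at v ∈ {-4, -2, 0}.
The Hessian is diagonal: diag(f_uu, f_vv). Second derivatives: f_uu(1)=-6, f_uu(3)=6; f_vv(-4)=-32, f_vv(-2)=16, f_vv(0)=-32.
Local minima occur where both diagonal entries positive: (3, -2). Count: 1.

1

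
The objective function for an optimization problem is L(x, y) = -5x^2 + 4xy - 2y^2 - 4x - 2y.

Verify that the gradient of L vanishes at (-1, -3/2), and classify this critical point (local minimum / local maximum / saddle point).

∇L = (-10x + 4y - 4, 4x - 4y - 2); substituting (-1, -3/2) gives ∇L = (0, 0), so (-1, -3/2) is indeed a critical point.
The Hessian of L is constant: H = [[-10, 4], [4, -4]].
det(H) = (-10)·(-4) − 4² = 24.
det(H) > 0 and tr(H) = -14 < 0, so H is negative definite and the point is a local maximum.

local maximum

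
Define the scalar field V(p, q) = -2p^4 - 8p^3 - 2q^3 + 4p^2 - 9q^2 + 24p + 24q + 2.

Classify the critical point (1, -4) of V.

saddle point

The mixed partial ∂²V/∂p∂q is 0, so the Hessian at any point is diag(V_pp, V_qq) = diag(8(-3p^2 - 6p + 1), -6(2q + 3)).
At (1, -4): H = diag(-64, 30).
The eigenvalues have opposite signs, so H is indefinite: a saddle point.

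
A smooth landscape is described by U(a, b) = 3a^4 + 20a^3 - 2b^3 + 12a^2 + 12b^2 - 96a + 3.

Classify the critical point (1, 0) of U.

local minimum

The mixed partial ∂²U/∂a∂b is 0, so the Hessian at any point is diag(U_aa, U_bb) = diag(12(3a^2 + 10a + 2), 12(-b + 2)).
At (1, 0): H = diag(180, 24).
Both eigenvalues are positive, so H is positive definite: a local minimum.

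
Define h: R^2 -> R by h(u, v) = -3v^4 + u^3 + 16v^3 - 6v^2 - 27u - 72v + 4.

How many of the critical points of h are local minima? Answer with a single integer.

1

h separates as a function of u plus a function of v, so ∇h=0 decouples.
∂h/∂u = 3(u - 3)(u + 3) = 0 at u ∈ {-3, 3}; ∂h/∂v = -12(v - 3)(v - 2)(v + 1) = 0 at v ∈ {-1, 2, 3}.
The Hessian is diagonal: diag(h_uu, h_vv). Second derivatives: h_uu(-3)=-18, h_uu(3)=18; h_vv(-1)=-144, h_vv(2)=36, h_vv(3)=-48.
Local minima occur where both diagonal entries positive: (3, 2). Count: 1.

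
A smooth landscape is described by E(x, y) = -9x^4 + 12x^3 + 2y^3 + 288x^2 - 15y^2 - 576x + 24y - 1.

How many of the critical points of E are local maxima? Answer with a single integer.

2

E separates as a function of x plus a function of y, so ∇E=0 decouples.
∂E/∂x = -36(x - 4)(x - 1)(x + 4) = 0 at x ∈ {-4, 1, 4}; ∂E/∂y = 6(y - 4)(y - 1) = 0 at y ∈ {1, 4}.
The Hessian is diagonal: diag(E_xx, E_yy). Second derivatives: E_xx(-4)=-1440, E_xx(1)=540, E_xx(4)=-864; E_yy(1)=-18, E_yy(4)=18.
Local maxima occur where both diagonal entries negative: (-4, 1), (4, 1). Count: 2.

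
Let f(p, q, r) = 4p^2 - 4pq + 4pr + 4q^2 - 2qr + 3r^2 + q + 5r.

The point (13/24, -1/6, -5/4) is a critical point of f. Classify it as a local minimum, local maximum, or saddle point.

local minimum

The Hessian is constant: H = [[8, -4, 4], [-4, 8, -2], [4, -2, 6]].
Leading principal minors: Δ₁ = 8, Δ₂ = 48, Δ₃ = 192.
All leading minors are positive, so H is positive definite: a local minimum.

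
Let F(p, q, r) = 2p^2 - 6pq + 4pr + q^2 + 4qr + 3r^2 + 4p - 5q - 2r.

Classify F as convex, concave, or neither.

neither

F is quadratic, so its Hessian is the constant matrix H = [[4, -6, 4], [-6, 2, 4], [4, 4, 6]].
Leading principal minors: 4, -28, -456.
Neither pattern holds ⇒ H is indefinite ⇒ neither convex nor concave.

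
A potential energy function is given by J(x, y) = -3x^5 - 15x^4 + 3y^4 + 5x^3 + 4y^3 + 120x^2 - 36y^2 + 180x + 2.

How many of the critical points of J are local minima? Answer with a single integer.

J separates as a function of x plus a function of y, so ∇J=0 decouples.
∂J/∂x = -15(x - 2)(x + 1)(x + 2)(x + 3) = 0 at x ∈ {-3, -2, -1, 2}; ∂J/∂y = 12y(y - 2)(y + 3) = 0 at y ∈ {-3, 0, 2}.
The Hessian is diagonal: diag(J_xx, J_yy). Second derivatives: J_xx(-3)=150, J_xx(-2)=-60, J_xx(-1)=90, J_xx(2)=-900; J_yy(-3)=180, J_yy(0)=-72, J_yy(2)=120.
Local minima occur where both diagonal entries positive: (-3, -3), (-3, 2), (-1, -3), (-1, 2). Count: 4.

4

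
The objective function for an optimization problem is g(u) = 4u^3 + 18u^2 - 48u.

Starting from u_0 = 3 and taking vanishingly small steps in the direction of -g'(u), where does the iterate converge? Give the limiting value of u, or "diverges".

1

g'(u) = 12(u - 1)(u + 4), so g'(3) = 168.
Gradient descent moves in the -g' direction, i.e. u is decreasing.
The nearest critical point in that direction is u = 1, where g'' = 60 > 0 (a local minimum). The iterate converges there.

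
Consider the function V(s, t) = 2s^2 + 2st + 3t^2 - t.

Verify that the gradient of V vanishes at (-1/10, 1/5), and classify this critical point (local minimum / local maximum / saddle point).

local minimum

∇V = (4s + 2t, 2s + 6t - 1); substituting (-1/10, 1/5) gives ∇V = (0, 0), so (-1/10, 1/5) is indeed a critical point.
The Hessian of V is constant: H = [[4, 2], [2, 6]].
det(H) = 4·6 − 2² = 20.
det(H) > 0 and tr(H) = 10 > 0, so H is positive definite and the point is a local minimum.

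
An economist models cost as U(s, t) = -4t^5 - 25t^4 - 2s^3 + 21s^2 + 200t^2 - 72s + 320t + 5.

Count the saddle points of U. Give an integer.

4

U separates as a function of s plus a function of t, so ∇U=0 decouples.
∂U/∂s = -6(s - 4)(s - 3) = 0 at s ∈ {3, 4}; ∂U/∂t = -20(t - 2)(t + 1)(t + 2)(t + 4) = 0 at t ∈ {-4, -2, -1, 2}.
The Hessian is diagonal: diag(U_ss, U_tt). Second derivatives: U_ss(3)=6, U_ss(4)=-6; U_tt(-4)=720, U_tt(-2)=-160, U_tt(-1)=180, U_tt(2)=-1440.
Saddle points occur where the two diagonal entries have opposite signs: (3, -2), (3, 2), (4, -4), (4, -1). Count: 4.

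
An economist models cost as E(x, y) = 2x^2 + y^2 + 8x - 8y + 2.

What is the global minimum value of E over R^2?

-22

E(x,y) separates as P(x) + Q(y) + 2, so its minimum is min P + min Q + 2.
P'(x) = 4x + 8 vanishes at x ∈ {-2}; Q'(y) = 2y - 8 vanishes at y ∈ {4}.
Local minima of P (where P''>0): P(-2)=-8. Local minima of Q: Q(4)=-16.
So the global minimum of E is P(-2) + Q(4) + 2 = -8 − 16 + 2 = -22, attained at (-2, 4).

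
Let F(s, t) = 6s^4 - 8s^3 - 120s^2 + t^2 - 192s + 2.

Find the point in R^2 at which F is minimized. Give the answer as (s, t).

F(s,t) separates as P(s) + Q(t) + 2, so its minimum is min P + min Q + 2.
P'(s) = 24(s - 4)(s + 1)(s + 2) vanishes at s ∈ {-2, -1, 4}; Q'(t) = 2t vanishes at t ∈ {0}.
Local minima of P (where P''>0): P(-2)=64, P(4)=-1664. Local minima of Q: Q(0)=0.
So the global minimum of F is P(4) + Q(0) + 2 = -1664 + 0 + 2 = -1662, attained at (4, 0).

(4, 0)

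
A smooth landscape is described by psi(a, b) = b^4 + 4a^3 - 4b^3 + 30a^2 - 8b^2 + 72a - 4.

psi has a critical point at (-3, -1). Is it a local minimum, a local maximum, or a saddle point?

saddle point

The mixed partial ∂²psi/∂a∂b is 0, so the Hessian at any point is diag(psi_aa, psi_bb) = diag(12(2a + 5), 4(3b^2 - 6b - 4)).
At (-3, -1): H = diag(-12, 20).
The eigenvalues have opposite signs, so H is indefinite: a saddle point.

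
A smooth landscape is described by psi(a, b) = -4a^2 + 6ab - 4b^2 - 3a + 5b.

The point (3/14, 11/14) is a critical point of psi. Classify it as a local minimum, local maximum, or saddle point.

The Hessian of psi is constant: H = [[-8, 6], [6, -8]].
det(H) = (-8)·(-8) − 6² = 28.
det(H) > 0 and tr(H) = -16 < 0, so H is negative definite and the point is a local maximum.

local maximum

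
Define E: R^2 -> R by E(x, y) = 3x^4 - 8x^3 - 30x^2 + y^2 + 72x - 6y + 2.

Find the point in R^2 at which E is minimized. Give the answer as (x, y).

(-2, 3)

E(x,y) separates as P(x) + Q(y) + 2, so its minimum is min P + min Q + 2.
P'(x) = 12(x - 3)(x - 1)(x + 2) vanishes at x ∈ {-2, 1, 3}; Q'(y) = 2y - 6 vanishes at y ∈ {3}.
Local minima of P (where P''>0): P(-2)=-152, P(3)=-27. Local minima of Q: Q(3)=-9.
So the global minimum of E is P(-2) + Q(3) + 2 = -152 − 9 + 2 = -159, attained at (-2, 3).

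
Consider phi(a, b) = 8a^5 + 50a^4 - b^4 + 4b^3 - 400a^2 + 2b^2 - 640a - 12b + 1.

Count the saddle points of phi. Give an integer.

phi separates as a function of a plus a function of b, so ∇phi=0 decouples.
∂phi/∂a = 40(a - 2)(a + 1)(a + 2)(a + 4) = 0 at a ∈ {-4, -2, -1, 2}; ∂phi/∂b = -4(b - 3)(b - 1)(b + 1) = 0 at b ∈ {-1, 1, 3}.
The Hessian is diagonal: diag(phi_aa, phi_bb). Second derivatives: phi_aa(-4)=-1440, phi_aa(-2)=320, phi_aa(-1)=-360, phi_aa(2)=2880; phi_bb(-1)=-32, phi_bb(1)=16, phi_bb(3)=-32.
Saddle points occur where the two diagonal entries have opposite signs: (-4, 1), (-2, -1), (-2, 3), (-1, 1), (2, -1), (2, 3). Count: 6.

6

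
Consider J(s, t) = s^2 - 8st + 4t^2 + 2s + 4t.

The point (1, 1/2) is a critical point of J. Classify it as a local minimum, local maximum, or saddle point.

The Hessian of J is constant: H = [[2, -8], [-8, 8]].
det(H) = 2·8 − (-8)² = -48.
Since det(H) < 0, H is indefinite and the critical point is a saddle point.

saddle point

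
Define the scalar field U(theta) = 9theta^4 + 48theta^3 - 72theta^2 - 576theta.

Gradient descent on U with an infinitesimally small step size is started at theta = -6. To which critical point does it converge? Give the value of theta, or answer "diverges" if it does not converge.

U'(theta) = 36(theta - 2)(theta + 2)(theta + 4), so U'(-6) = -2304.
Gradient descent moves in the -U' direction, i.e. theta is increasing.
The nearest critical point in that direction is theta = -4, where U'' = 432 > 0 (a local minimum). The iterate converges there.

-4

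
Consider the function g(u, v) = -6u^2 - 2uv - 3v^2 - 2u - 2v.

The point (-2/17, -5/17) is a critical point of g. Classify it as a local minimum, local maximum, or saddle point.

The Hessian of g is constant: H = [[-12, -2], [-2, -6]].
det(H) = (-12)·(-6) − (-2)² = 68.
det(H) > 0 and tr(H) = -18 < 0, so H is negative definite and the point is a local maximum.

local maximum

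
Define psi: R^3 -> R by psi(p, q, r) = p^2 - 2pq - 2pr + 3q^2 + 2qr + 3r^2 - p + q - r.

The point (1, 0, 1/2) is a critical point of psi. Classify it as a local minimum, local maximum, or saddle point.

The Hessian is constant: H = [[2, -2, -2], [-2, 6, 2], [-2, 2, 6]].
Leading principal minors: Δ₁ = 2, Δ₂ = 8, Δ₃ = 32.
All leading minors are positive, so H is positive definite: a local minimum.

local minimum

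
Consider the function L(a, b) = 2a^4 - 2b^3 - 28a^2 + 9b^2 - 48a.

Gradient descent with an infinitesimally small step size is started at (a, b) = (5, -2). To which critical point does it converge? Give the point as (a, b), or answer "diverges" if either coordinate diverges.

L is separable, so gradient descent decouples: a follows -∂L/∂a, b follows -∂L/∂b.
∂L/∂a = 8(a - 3)(a + 1)(a + 2); at a=5 this is 672, so a decreases.
∂L/∂b = -6b(b - 3); at b=-2 this is -60, so b increases.
a converges to its nearest critical value 3 (a local min of the a-part); b converges to 0. The iterate converges to (3, 0).

(3, 0)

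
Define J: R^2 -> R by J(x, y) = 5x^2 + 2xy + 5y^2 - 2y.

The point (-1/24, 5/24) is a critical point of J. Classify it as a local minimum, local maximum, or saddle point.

local minimum

The Hessian of J is constant: H = [[10, 2], [2, 10]].
det(H) = 10·10 − 2² = 96.
det(H) > 0 and tr(H) = 20 > 0, so H is positive definite and the point is a local minimum.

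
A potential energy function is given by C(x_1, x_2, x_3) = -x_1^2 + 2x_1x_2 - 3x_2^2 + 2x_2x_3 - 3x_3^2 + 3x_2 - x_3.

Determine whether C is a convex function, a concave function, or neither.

C is quadratic, so its Hessian is the constant matrix H = [[-2, 2, 0], [2, -6, 2], [0, 2, -6]].
Leading principal minors: -2, 8, -40.
Signs alternate −, +, − ⇒ H ≺ 0 ⇒ concave.

concave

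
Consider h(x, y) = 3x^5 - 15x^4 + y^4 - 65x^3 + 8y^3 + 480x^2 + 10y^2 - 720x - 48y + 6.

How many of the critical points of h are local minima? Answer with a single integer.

4

h separates as a function of x plus a function of y, so ∇h=0 decouples.
∂h/∂x = 15(x - 4)(x - 3)(x - 1)(x + 4) = 0 at x ∈ {-4, 1, 3, 4}; ∂h/∂y = 4(y - 1)(y + 3)(y + 4) = 0 at y ∈ {-4, -3, 1}.
The Hessian is diagonal: diag(h_xx, h_yy). Second derivatives: h_xx(-4)=-4200, h_xx(1)=450, h_xx(3)=-210, h_xx(4)=360; h_yy(-4)=20, h_yy(-3)=-16, h_yy(1)=80.
Local minima occur where both diagonal entries positive: (1, -4), (1, 1), (4, -4), (4, 1). Count: 4.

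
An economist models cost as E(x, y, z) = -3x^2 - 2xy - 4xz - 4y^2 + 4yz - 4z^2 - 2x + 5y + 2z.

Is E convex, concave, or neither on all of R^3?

concave

E is quadratic, so its Hessian is the constant matrix H = [[-6, -2, -4], [-2, -8, 4], [-4, 4, -8]].
Leading principal minors: -6, 44, -64.
Signs alternate −, +, − ⇒ H ≺ 0 ⇒ concave.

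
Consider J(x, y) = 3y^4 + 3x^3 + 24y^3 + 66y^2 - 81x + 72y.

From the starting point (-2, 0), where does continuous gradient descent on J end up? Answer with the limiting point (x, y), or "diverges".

(3, -1)

J is separable, so gradient descent decouples: x follows -∂J/∂x, y follows -∂J/∂y.
∂J/∂x = 9(x - 3)(x + 3); at x=-2 this is -45, so x increases.
∂J/∂y = 12(y + 1)(y + 2)(y + 3); at y=0 this is 72, so y decreases.
x converges to its nearest critical value 3 (a local min of the x-part); y converges to -1. The iterate converges to (3, -1).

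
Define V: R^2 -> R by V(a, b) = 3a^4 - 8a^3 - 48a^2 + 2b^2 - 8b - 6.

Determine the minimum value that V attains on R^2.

-526

V(a,b) separates as P(a) + Q(b) − 6, so its minimum is min P + min Q − 6.
P'(a) = 12a(a - 4)(a + 2) vanishes at a ∈ {-2, 0, 4}; Q'(b) = 4b - 8 vanishes at b ∈ {2}.
Local minima of P (where P''>0): P(-2)=-80, P(4)=-512. Local minima of Q: Q(2)=-8.
So the global minimum of V is P(4) + Q(2) − 6 = -512 − 8 − 6 = -526, attained at (4, 2).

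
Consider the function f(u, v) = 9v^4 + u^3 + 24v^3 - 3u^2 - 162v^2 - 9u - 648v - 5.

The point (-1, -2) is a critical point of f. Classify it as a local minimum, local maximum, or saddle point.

local maximum

The mixed partial ∂²f/∂u∂v is 0, so the Hessian at any point is diag(f_uu, f_vv) = diag(6(u - 1), 36(3v^2 + 4v - 9)).
At (-1, -2): H = diag(-12, -180).
Both eigenvalues are negative, so H is negative definite: a local maximum.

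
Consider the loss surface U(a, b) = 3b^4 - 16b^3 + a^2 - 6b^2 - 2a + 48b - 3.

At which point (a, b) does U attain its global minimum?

U(a,b) separates as P(a) + Q(b) − 3, so its minimum is min P + min Q − 3.
P'(a) = 2a - 2 vanishes at a ∈ {1}; Q'(b) = 12(b - 4)(b - 1)(b + 1) vanishes at b ∈ {-1, 1, 4}.
Local minima of P (where P''>0): P(1)=-1. Local minima of Q: Q(-1)=-35, Q(4)=-160.
So the global minimum of U is P(1) + Q(4) − 3 = -1 − 160 − 3 = -164, attained at (1, 4).

(1, 4)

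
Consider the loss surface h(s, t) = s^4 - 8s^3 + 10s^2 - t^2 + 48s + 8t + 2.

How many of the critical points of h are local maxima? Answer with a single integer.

1

h separates as a function of s plus a function of t, so ∇h=0 decouples.
∂h/∂s = 4(s - 4)(s - 3)(s + 1) = 0 at s ∈ {-1, 3, 4}; ∂h/∂t = -2(t - 4) = 0 at t ∈ {4}.
The Hessian is diagonal: diag(h_ss, h_tt). Second derivatives: h_ss(-1)=80, h_ss(3)=-16, h_ss(4)=20; h_tt(4)=-2.
Local maxima occur where both diagonal entries negative: (3, 4). Count: 1.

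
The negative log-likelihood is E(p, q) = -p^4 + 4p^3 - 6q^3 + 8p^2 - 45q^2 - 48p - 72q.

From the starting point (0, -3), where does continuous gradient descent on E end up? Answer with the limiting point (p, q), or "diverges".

(2, -4)

E is separable, so gradient descent decouples: p follows -∂E/∂p, q follows -∂E/∂q.
∂E/∂p = -4(p - 3)(p - 2)(p + 2); at p=0 this is -48, so p increases.
∂E/∂q = -18(q + 1)(q + 4); at q=-3 this is 36, so q decreases.
p converges to its nearest critical value 2 (a local min of the p-part); q converges to -4. The iterate converges to (2, -4).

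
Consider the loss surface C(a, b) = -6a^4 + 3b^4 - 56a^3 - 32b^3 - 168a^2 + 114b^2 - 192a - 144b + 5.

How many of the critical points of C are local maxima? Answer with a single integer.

C separates as a function of a plus a function of b, so ∇C=0 decouples.
∂C/∂a = -24(a + 1)(a + 2)(a + 4) = 0 at a ∈ {-4, -2, -1}; ∂C/∂b = 12(b - 4)(b - 3)(b - 1) = 0 at b ∈ {1, 3, 4}.
The Hessian is diagonal: diag(C_aa, C_bb). Second derivatives: C_aa(-4)=-144, C_aa(-2)=48, C_aa(-1)=-72; C_bb(1)=72, C_bb(3)=-24, C_bb(4)=36.
Local maxima occur where both diagonal entries negative: (-4, 3), (-1, 3). Count: 2.

2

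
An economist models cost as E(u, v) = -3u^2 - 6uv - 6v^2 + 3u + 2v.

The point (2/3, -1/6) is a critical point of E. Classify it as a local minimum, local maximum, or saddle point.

local maximum

The Hessian of E is constant: H = [[-6, -6], [-6, -12]].
det(H) = (-6)·(-12) − (-6)² = 36.
det(H) > 0 and tr(H) = -18 < 0, so H is negative definite and the point is a local maximum.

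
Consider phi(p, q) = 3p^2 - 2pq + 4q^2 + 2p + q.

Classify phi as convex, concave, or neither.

phi is quadratic, so its Hessian is the constant matrix H = [[6, -2], [-2, 8]].
det(H) = 44, tr(H) = 14.
det(H) > 0 and tr(H) > 0, so H is positive definite everywhere: convex.

convex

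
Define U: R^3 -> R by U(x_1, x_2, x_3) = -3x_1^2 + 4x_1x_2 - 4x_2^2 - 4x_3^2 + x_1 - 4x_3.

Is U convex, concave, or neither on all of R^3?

concave

U is quadratic, so its Hessian is the constant matrix H = [[-6, 4, 0], [4, -8, 0], [0, 0, -8]].
Leading principal minors: -6, 32, -256.
Signs alternate −, +, − ⇒ H ≺ 0 ⇒ concave.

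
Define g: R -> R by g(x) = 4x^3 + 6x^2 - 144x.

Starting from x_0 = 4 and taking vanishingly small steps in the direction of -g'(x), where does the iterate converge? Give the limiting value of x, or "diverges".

3

g'(x) = 12(x - 3)(x + 4), so g'(4) = 96.
Gradient descent moves in the -g' direction, i.e. x is decreasing.
The nearest critical point in that direction is x = 3, where g'' = 84 > 0 (a local minimum). The iterate converges there.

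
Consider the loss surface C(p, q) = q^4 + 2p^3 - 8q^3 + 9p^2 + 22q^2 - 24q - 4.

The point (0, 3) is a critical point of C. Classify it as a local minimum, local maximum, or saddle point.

local minimum

The mixed partial ∂²C/∂p∂q is 0, so the Hessian at any point is diag(C_pp, C_qq) = diag(6(2p + 3), 4(3q^2 - 12q + 11)).
At (0, 3): H = diag(18, 8).
Both eigenvalues are positive, so H is positive definite: a local minimum.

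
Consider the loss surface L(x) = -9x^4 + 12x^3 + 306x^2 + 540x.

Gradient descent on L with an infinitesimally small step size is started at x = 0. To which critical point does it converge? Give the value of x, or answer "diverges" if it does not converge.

L'(x) = -36(x - 5)(x + 1)(x + 3), so L'(0) = 540.
Gradient descent moves in the -L' direction, i.e. x is decreasing.
The nearest critical point in that direction is x = -1, where L'' = 432 > 0 (a local minimum). The iterate converges there.

-1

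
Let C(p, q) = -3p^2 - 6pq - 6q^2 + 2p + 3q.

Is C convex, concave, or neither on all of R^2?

C is quadratic, so its Hessian is the constant matrix H = [[-6, -6], [-6, -12]].
det(H) = 36, tr(H) = -18.
det(H) > 0 and tr(H) < 0, so H is negative definite everywhere: concave.

concave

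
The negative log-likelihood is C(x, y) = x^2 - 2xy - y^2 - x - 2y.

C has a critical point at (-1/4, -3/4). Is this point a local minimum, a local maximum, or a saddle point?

The Hessian of C is constant: H = [[2, -2], [-2, -2]].
det(H) = 2·(-2) − (-2)² = -8.
Since det(H) < 0, H is indefinite and the critical point is a saddle point.

saddle point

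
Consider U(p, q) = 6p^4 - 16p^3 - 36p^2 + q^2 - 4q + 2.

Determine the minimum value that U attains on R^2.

-272

U(p,q) separates as A(p) + B(q) + 2, so its minimum is min A + min B + 2.
A'(p) = 24p(p - 3)(p + 1) vanishes at p ∈ {-1, 0, 3}; B'(q) = 2q - 4 vanishes at q ∈ {2}.
Local minima of A (where A''>0): A(-1)=-14, A(3)=-270. Local minima of B: B(2)=-4.
So the global minimum of U is A(3) + B(2) + 2 = -270 − 4 + 2 = -272, attained at (3, 2).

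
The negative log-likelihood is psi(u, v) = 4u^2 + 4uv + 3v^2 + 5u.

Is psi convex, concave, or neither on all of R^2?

convex

psi is quadratic, so its Hessian is the constant matrix H = [[8, 4], [4, 6]].
det(H) = 32, tr(H) = 14.
det(H) > 0 and tr(H) > 0, so H is positive definite everywhere: convex.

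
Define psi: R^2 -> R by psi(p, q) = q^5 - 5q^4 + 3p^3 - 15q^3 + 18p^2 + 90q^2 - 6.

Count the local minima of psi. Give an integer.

psi separates as a function of p plus a function of q, so ∇psi=0 decouples.
∂psi/∂p = 9p(p + 4) = 0 at p ∈ {-4, 0}; ∂psi/∂q = 5q(q - 4)(q - 3)(q + 3) = 0 at q ∈ {-3, 0, 3, 4}.
The Hessian is diagonal: diag(psi_pp, psi_qq). Second derivatives: psi_pp(-4)=-36, psi_pp(0)=36; psi_qq(-3)=-630, psi_qq(0)=180, psi_qq(3)=-90, psi_qq(4)=140.
Local minima occur where both diagonal entries positive: (0, 0), (0, 4). Count: 2.

2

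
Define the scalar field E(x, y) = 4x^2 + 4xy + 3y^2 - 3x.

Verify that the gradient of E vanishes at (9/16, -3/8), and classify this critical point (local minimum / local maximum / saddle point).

∇E = (8x + 4y - 3, 4x + 6y); substituting (9/16, -3/8) gives ∇E = (0, 0), so (9/16, -3/8) is indeed a critical point.
The Hessian of E is constant: H = [[8, 4], [4, 6]].
det(H) = 8·6 − 4² = 32.
det(H) > 0 and tr(H) = 14 > 0, so H is positive definite and the point is a local minimum.

local minimum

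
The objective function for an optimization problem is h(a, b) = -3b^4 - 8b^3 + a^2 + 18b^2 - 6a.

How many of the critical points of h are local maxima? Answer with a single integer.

h separates as a function of a plus a function of b, so ∇h=0 decouples.
∂h/∂a = 2(a - 3) = 0 at a ∈ {3}; ∂h/∂b = -12b(b - 1)(b + 3) = 0 at b ∈ {-3, 0, 1}.
The Hessian is diagonal: diag(h_aa, h_bb). Second derivatives: h_aa(3)=2; h_bb(-3)=-144, h_bb(0)=36, h_bb(1)=-48.
Local maxima occur where both diagonal entries negative: none. Count: 0.

0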